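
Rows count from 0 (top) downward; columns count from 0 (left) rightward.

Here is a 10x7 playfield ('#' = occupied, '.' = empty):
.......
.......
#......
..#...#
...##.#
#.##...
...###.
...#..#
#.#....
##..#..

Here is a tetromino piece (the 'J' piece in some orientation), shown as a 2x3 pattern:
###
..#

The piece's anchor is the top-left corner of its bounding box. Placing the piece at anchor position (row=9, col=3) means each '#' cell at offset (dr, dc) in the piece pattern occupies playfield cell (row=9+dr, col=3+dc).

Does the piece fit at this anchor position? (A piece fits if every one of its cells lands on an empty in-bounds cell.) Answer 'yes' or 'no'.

Answer: no

Derivation:
Check each piece cell at anchor (9, 3):
  offset (0,0) -> (9,3): empty -> OK
  offset (0,1) -> (9,4): occupied ('#') -> FAIL
  offset (0,2) -> (9,5): empty -> OK
  offset (1,2) -> (10,5): out of bounds -> FAIL
All cells valid: no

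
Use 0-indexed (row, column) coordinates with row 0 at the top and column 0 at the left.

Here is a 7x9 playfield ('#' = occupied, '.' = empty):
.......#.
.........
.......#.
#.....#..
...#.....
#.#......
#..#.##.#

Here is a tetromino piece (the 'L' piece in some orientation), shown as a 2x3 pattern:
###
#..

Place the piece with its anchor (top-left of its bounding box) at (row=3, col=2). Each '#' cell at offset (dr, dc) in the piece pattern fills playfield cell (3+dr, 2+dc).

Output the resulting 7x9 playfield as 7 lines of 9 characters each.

Fill (3+0,2+0) = (3,2)
Fill (3+0,2+1) = (3,3)
Fill (3+0,2+2) = (3,4)
Fill (3+1,2+0) = (4,2)

Answer: .......#.
.........
.......#.
#.###.#..
..##.....
#.#......
#..#.##.#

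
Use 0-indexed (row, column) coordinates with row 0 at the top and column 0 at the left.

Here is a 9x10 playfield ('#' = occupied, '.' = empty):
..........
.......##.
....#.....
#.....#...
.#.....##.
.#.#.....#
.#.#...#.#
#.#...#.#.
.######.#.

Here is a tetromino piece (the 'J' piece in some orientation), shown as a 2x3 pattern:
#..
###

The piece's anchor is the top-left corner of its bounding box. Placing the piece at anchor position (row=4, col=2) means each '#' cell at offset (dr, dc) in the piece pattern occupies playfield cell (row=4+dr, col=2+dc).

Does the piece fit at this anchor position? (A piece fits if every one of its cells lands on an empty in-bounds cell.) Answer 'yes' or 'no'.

Check each piece cell at anchor (4, 2):
  offset (0,0) -> (4,2): empty -> OK
  offset (1,0) -> (5,2): empty -> OK
  offset (1,1) -> (5,3): occupied ('#') -> FAIL
  offset (1,2) -> (5,4): empty -> OK
All cells valid: no

Answer: no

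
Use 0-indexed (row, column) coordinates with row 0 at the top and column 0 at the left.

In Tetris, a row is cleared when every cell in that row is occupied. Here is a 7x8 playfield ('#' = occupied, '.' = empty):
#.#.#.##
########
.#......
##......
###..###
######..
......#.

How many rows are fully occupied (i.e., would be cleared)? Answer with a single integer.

Check each row:
  row 0: 3 empty cells -> not full
  row 1: 0 empty cells -> FULL (clear)
  row 2: 7 empty cells -> not full
  row 3: 6 empty cells -> not full
  row 4: 2 empty cells -> not full
  row 5: 2 empty cells -> not full
  row 6: 7 empty cells -> not full
Total rows cleared: 1

Answer: 1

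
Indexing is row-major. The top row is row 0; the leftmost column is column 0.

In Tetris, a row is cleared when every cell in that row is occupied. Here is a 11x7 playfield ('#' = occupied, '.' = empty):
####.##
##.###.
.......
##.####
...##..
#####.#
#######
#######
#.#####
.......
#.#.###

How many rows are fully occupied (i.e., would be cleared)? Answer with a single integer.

Check each row:
  row 0: 1 empty cell -> not full
  row 1: 2 empty cells -> not full
  row 2: 7 empty cells -> not full
  row 3: 1 empty cell -> not full
  row 4: 5 empty cells -> not full
  row 5: 1 empty cell -> not full
  row 6: 0 empty cells -> FULL (clear)
  row 7: 0 empty cells -> FULL (clear)
  row 8: 1 empty cell -> not full
  row 9: 7 empty cells -> not full
  row 10: 2 empty cells -> not full
Total rows cleared: 2

Answer: 2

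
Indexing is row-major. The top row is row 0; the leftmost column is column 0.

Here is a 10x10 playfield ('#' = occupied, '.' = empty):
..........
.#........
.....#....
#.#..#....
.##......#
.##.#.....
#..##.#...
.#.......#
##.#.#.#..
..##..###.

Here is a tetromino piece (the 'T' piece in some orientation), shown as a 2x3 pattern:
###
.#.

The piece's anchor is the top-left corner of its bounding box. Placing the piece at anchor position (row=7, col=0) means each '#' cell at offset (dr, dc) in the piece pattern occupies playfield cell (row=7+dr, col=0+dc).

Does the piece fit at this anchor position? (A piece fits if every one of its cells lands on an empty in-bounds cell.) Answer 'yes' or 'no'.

Check each piece cell at anchor (7, 0):
  offset (0,0) -> (7,0): empty -> OK
  offset (0,1) -> (7,1): occupied ('#') -> FAIL
  offset (0,2) -> (7,2): empty -> OK
  offset (1,1) -> (8,1): occupied ('#') -> FAIL
All cells valid: no

Answer: no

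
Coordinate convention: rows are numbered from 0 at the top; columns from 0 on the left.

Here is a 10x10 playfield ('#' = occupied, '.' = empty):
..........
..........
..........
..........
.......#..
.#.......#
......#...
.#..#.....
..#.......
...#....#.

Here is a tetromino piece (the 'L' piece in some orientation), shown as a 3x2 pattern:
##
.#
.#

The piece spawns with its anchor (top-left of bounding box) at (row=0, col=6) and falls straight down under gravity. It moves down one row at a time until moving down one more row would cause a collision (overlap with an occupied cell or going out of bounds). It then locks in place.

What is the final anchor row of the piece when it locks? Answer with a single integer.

Answer: 1

Derivation:
Spawn at (row=0, col=6). Try each row:
  row 0: fits
  row 1: fits
  row 2: blocked -> lock at row 1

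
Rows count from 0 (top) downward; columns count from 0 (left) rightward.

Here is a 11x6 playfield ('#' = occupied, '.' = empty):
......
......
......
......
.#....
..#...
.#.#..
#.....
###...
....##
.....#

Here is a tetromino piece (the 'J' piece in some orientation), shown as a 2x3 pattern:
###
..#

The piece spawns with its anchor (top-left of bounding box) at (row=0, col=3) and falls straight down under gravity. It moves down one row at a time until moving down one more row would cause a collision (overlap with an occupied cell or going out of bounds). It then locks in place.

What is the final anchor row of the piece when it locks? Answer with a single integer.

Answer: 5

Derivation:
Spawn at (row=0, col=3). Try each row:
  row 0: fits
  row 1: fits
  row 2: fits
  row 3: fits
  row 4: fits
  row 5: fits
  row 6: blocked -> lock at row 5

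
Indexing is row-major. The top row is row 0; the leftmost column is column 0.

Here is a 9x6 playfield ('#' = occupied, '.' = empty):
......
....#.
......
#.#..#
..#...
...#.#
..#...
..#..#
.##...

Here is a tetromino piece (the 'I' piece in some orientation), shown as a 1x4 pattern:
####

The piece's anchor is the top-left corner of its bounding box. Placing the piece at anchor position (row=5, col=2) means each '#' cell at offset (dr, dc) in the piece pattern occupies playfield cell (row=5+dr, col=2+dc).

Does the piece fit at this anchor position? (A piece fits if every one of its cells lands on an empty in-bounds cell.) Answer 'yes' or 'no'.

Answer: no

Derivation:
Check each piece cell at anchor (5, 2):
  offset (0,0) -> (5,2): empty -> OK
  offset (0,1) -> (5,3): occupied ('#') -> FAIL
  offset (0,2) -> (5,4): empty -> OK
  offset (0,3) -> (5,5): occupied ('#') -> FAIL
All cells valid: no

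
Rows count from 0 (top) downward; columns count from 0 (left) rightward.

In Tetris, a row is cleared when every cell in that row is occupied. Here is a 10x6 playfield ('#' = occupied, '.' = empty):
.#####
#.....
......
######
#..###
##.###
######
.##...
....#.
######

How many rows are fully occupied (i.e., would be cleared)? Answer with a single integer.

Check each row:
  row 0: 1 empty cell -> not full
  row 1: 5 empty cells -> not full
  row 2: 6 empty cells -> not full
  row 3: 0 empty cells -> FULL (clear)
  row 4: 2 empty cells -> not full
  row 5: 1 empty cell -> not full
  row 6: 0 empty cells -> FULL (clear)
  row 7: 4 empty cells -> not full
  row 8: 5 empty cells -> not full
  row 9: 0 empty cells -> FULL (clear)
Total rows cleared: 3

Answer: 3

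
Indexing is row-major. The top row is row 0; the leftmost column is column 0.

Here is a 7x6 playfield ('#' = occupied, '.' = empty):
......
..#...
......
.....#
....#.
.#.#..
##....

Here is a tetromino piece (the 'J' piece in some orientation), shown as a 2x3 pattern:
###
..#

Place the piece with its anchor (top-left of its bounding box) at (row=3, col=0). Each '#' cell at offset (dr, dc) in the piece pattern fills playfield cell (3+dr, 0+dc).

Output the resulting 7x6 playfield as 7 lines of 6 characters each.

Answer: ......
..#...
......
###..#
..#.#.
.#.#..
##....

Derivation:
Fill (3+0,0+0) = (3,0)
Fill (3+0,0+1) = (3,1)
Fill (3+0,0+2) = (3,2)
Fill (3+1,0+2) = (4,2)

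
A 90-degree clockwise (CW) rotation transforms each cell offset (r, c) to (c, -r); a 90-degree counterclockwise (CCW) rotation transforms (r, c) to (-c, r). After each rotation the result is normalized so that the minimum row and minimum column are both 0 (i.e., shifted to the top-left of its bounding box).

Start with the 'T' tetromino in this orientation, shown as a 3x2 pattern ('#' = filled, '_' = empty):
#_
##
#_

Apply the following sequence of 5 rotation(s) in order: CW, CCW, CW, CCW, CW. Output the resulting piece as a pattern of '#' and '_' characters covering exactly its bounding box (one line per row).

Start:
#_
##
#_
After rotation 1 (CW):
###
_#_
After rotation 2 (CCW):
#_
##
#_
After rotation 3 (CW):
###
_#_
After rotation 4 (CCW):
#_
##
#_
After rotation 5 (CW):
###
_#_

Answer: ###
_#_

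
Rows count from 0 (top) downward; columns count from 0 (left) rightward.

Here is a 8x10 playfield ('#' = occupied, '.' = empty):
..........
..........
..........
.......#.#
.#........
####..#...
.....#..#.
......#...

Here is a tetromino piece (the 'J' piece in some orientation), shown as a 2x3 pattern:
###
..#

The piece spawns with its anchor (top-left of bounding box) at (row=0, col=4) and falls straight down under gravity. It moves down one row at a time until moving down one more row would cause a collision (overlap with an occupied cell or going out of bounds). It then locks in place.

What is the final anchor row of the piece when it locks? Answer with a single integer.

Spawn at (row=0, col=4). Try each row:
  row 0: fits
  row 1: fits
  row 2: fits
  row 3: fits
  row 4: blocked -> lock at row 3

Answer: 3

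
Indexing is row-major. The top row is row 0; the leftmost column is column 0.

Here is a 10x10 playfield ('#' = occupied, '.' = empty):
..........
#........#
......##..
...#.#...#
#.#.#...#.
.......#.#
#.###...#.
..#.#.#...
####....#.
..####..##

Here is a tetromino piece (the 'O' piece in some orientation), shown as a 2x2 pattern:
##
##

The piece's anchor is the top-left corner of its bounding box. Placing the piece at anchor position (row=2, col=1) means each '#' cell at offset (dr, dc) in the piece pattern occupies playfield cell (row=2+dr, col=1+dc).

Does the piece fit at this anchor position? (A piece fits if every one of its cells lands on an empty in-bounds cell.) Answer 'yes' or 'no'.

Check each piece cell at anchor (2, 1):
  offset (0,0) -> (2,1): empty -> OK
  offset (0,1) -> (2,2): empty -> OK
  offset (1,0) -> (3,1): empty -> OK
  offset (1,1) -> (3,2): empty -> OK
All cells valid: yes

Answer: yes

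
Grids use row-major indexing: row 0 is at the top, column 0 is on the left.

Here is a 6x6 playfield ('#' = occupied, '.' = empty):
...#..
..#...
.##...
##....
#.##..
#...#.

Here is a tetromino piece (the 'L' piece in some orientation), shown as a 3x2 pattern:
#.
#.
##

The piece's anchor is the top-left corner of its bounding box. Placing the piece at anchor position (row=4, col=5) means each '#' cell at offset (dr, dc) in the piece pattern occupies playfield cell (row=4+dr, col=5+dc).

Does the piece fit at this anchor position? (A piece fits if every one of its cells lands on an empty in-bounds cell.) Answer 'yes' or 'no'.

Answer: no

Derivation:
Check each piece cell at anchor (4, 5):
  offset (0,0) -> (4,5): empty -> OK
  offset (1,0) -> (5,5): empty -> OK
  offset (2,0) -> (6,5): out of bounds -> FAIL
  offset (2,1) -> (6,6): out of bounds -> FAIL
All cells valid: no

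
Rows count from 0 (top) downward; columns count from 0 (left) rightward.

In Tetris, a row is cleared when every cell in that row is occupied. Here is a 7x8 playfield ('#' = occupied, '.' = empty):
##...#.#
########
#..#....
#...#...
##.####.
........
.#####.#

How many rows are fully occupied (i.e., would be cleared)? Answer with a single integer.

Check each row:
  row 0: 4 empty cells -> not full
  row 1: 0 empty cells -> FULL (clear)
  row 2: 6 empty cells -> not full
  row 3: 6 empty cells -> not full
  row 4: 2 empty cells -> not full
  row 5: 8 empty cells -> not full
  row 6: 2 empty cells -> not full
Total rows cleared: 1

Answer: 1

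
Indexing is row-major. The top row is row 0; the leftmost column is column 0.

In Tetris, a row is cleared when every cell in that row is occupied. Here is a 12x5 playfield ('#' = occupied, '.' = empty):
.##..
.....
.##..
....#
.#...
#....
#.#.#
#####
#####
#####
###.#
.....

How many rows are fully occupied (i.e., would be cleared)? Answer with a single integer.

Check each row:
  row 0: 3 empty cells -> not full
  row 1: 5 empty cells -> not full
  row 2: 3 empty cells -> not full
  row 3: 4 empty cells -> not full
  row 4: 4 empty cells -> not full
  row 5: 4 empty cells -> not full
  row 6: 2 empty cells -> not full
  row 7: 0 empty cells -> FULL (clear)
  row 8: 0 empty cells -> FULL (clear)
  row 9: 0 empty cells -> FULL (clear)
  row 10: 1 empty cell -> not full
  row 11: 5 empty cells -> not full
Total rows cleared: 3

Answer: 3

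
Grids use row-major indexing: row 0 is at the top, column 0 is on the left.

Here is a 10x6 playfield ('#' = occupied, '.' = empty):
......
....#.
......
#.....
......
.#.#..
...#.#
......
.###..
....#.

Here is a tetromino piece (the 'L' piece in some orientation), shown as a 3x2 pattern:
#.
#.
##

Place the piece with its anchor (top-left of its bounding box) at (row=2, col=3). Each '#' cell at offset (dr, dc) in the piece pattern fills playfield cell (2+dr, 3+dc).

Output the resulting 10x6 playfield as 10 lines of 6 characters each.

Answer: ......
....#.
...#..
#..#..
...##.
.#.#..
...#.#
......
.###..
....#.

Derivation:
Fill (2+0,3+0) = (2,3)
Fill (2+1,3+0) = (3,3)
Fill (2+2,3+0) = (4,3)
Fill (2+2,3+1) = (4,4)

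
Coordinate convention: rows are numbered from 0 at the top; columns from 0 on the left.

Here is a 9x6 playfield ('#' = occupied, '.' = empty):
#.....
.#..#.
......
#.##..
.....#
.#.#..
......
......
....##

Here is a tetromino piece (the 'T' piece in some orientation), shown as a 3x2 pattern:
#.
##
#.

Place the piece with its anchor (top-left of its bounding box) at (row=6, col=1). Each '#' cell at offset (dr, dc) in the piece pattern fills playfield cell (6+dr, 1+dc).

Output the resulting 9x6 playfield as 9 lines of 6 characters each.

Fill (6+0,1+0) = (6,1)
Fill (6+1,1+0) = (7,1)
Fill (6+1,1+1) = (7,2)
Fill (6+2,1+0) = (8,1)

Answer: #.....
.#..#.
......
#.##..
.....#
.#.#..
.#....
.##...
.#..##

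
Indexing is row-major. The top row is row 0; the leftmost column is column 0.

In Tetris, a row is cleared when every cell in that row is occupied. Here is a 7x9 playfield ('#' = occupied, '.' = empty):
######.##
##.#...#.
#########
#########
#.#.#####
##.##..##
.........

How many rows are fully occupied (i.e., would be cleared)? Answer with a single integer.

Check each row:
  row 0: 1 empty cell -> not full
  row 1: 5 empty cells -> not full
  row 2: 0 empty cells -> FULL (clear)
  row 3: 0 empty cells -> FULL (clear)
  row 4: 2 empty cells -> not full
  row 5: 3 empty cells -> not full
  row 6: 9 empty cells -> not full
Total rows cleared: 2

Answer: 2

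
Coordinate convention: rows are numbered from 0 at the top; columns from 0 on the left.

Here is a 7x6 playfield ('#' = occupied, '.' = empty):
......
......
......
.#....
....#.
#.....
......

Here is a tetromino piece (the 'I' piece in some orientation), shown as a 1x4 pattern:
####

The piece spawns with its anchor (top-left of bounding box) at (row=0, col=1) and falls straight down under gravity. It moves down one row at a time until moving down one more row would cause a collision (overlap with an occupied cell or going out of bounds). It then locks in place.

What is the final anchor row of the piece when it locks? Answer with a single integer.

Answer: 2

Derivation:
Spawn at (row=0, col=1). Try each row:
  row 0: fits
  row 1: fits
  row 2: fits
  row 3: blocked -> lock at row 2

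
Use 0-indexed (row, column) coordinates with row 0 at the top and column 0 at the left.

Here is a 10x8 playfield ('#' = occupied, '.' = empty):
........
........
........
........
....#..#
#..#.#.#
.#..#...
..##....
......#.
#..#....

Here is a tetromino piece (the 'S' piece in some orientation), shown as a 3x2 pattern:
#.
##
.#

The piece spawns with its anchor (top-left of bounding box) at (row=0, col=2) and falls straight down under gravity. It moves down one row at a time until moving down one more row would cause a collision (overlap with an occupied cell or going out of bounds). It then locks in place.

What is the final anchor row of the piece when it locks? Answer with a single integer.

Answer: 2

Derivation:
Spawn at (row=0, col=2). Try each row:
  row 0: fits
  row 1: fits
  row 2: fits
  row 3: blocked -> lock at row 2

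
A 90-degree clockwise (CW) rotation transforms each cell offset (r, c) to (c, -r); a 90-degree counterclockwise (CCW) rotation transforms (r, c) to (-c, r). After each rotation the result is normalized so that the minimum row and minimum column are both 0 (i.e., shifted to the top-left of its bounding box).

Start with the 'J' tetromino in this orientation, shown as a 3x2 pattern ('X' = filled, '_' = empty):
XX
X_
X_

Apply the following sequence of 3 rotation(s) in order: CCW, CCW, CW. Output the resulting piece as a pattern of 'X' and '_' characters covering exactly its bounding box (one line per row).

Start:
XX
X_
X_
After rotation 1 (CCW):
X__
XXX
After rotation 2 (CCW):
_X
_X
XX
After rotation 3 (CW):
X__
XXX

Answer: X__
XXX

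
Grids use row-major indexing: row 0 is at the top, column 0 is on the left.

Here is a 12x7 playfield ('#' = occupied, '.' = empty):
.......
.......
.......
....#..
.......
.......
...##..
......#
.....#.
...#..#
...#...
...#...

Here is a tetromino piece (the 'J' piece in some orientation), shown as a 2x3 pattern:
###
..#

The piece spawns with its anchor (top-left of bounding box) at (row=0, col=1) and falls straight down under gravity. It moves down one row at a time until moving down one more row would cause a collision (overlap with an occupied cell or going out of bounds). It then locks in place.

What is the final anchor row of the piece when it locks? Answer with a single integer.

Spawn at (row=0, col=1). Try each row:
  row 0: fits
  row 1: fits
  row 2: fits
  row 3: fits
  row 4: fits
  row 5: blocked -> lock at row 4

Answer: 4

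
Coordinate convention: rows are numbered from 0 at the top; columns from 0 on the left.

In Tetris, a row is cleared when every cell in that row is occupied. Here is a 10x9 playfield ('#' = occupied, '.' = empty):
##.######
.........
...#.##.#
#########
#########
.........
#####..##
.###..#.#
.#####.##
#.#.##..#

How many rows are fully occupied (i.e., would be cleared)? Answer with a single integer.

Check each row:
  row 0: 1 empty cell -> not full
  row 1: 9 empty cells -> not full
  row 2: 5 empty cells -> not full
  row 3: 0 empty cells -> FULL (clear)
  row 4: 0 empty cells -> FULL (clear)
  row 5: 9 empty cells -> not full
  row 6: 2 empty cells -> not full
  row 7: 4 empty cells -> not full
  row 8: 2 empty cells -> not full
  row 9: 4 empty cells -> not full
Total rows cleared: 2

Answer: 2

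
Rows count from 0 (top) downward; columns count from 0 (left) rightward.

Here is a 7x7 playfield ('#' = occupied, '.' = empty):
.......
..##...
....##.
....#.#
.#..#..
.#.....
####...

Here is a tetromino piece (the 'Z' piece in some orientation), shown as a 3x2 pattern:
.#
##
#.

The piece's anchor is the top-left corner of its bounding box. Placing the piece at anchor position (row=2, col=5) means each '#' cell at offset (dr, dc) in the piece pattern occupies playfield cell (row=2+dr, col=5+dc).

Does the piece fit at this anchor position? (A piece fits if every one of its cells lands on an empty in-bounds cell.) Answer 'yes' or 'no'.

Answer: no

Derivation:
Check each piece cell at anchor (2, 5):
  offset (0,1) -> (2,6): empty -> OK
  offset (1,0) -> (3,5): empty -> OK
  offset (1,1) -> (3,6): occupied ('#') -> FAIL
  offset (2,0) -> (4,5): empty -> OK
All cells valid: no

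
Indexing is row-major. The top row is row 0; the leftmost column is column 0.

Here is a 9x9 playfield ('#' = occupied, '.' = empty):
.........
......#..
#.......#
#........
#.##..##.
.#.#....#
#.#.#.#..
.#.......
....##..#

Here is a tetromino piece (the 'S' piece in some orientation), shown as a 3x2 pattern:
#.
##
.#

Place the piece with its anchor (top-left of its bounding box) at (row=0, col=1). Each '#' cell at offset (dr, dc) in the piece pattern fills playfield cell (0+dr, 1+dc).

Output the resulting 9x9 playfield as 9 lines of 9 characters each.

Fill (0+0,1+0) = (0,1)
Fill (0+1,1+0) = (1,1)
Fill (0+1,1+1) = (1,2)
Fill (0+2,1+1) = (2,2)

Answer: .#.......
.##...#..
#.#.....#
#........
#.##..##.
.#.#....#
#.#.#.#..
.#.......
....##..#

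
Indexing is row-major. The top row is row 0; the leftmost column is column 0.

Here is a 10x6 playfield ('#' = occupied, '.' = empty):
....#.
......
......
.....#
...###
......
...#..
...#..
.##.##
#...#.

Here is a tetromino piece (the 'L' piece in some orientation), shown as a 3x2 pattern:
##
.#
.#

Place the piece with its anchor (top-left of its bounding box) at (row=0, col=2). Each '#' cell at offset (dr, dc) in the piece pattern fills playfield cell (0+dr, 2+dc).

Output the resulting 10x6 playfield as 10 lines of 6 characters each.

Fill (0+0,2+0) = (0,2)
Fill (0+0,2+1) = (0,3)
Fill (0+1,2+1) = (1,3)
Fill (0+2,2+1) = (2,3)

Answer: ..###.
...#..
...#..
.....#
...###
......
...#..
...#..
.##.##
#...#.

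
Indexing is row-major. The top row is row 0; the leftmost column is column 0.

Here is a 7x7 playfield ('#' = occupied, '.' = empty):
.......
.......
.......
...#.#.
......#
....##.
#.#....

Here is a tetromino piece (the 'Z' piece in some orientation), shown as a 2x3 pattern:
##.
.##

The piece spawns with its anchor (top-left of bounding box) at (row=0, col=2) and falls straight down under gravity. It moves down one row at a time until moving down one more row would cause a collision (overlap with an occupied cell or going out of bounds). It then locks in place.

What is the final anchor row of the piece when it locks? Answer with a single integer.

Answer: 1

Derivation:
Spawn at (row=0, col=2). Try each row:
  row 0: fits
  row 1: fits
  row 2: blocked -> lock at row 1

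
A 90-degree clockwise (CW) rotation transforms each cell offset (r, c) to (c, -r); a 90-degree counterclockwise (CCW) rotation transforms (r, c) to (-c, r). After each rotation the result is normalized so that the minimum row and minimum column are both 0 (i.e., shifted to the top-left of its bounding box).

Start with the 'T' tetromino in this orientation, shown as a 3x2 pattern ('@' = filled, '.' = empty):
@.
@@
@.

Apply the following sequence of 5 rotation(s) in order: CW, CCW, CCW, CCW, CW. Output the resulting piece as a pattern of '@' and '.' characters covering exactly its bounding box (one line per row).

Start:
@.
@@
@.
After rotation 1 (CW):
@@@
.@.
After rotation 2 (CCW):
@.
@@
@.
After rotation 3 (CCW):
.@.
@@@
After rotation 4 (CCW):
.@
@@
.@
After rotation 5 (CW):
.@.
@@@

Answer: .@.
@@@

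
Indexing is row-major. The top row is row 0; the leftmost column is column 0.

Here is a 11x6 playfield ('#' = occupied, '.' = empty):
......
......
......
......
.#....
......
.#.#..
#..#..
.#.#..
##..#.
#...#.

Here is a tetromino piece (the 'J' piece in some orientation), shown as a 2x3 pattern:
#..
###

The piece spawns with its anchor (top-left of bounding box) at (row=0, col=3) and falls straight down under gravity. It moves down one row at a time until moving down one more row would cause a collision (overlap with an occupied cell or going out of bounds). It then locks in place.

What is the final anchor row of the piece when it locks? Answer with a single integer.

Spawn at (row=0, col=3). Try each row:
  row 0: fits
  row 1: fits
  row 2: fits
  row 3: fits
  row 4: fits
  row 5: blocked -> lock at row 4

Answer: 4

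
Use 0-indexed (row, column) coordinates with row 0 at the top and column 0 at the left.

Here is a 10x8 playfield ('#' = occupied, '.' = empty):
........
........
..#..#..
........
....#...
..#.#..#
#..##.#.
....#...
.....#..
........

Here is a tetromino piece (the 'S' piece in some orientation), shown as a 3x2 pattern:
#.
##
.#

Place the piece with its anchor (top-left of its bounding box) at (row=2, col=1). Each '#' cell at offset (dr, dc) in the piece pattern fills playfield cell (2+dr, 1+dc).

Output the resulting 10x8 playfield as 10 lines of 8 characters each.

Answer: ........
........
.##..#..
.##.....
..#.#...
..#.#..#
#..##.#.
....#...
.....#..
........

Derivation:
Fill (2+0,1+0) = (2,1)
Fill (2+1,1+0) = (3,1)
Fill (2+1,1+1) = (3,2)
Fill (2+2,1+1) = (4,2)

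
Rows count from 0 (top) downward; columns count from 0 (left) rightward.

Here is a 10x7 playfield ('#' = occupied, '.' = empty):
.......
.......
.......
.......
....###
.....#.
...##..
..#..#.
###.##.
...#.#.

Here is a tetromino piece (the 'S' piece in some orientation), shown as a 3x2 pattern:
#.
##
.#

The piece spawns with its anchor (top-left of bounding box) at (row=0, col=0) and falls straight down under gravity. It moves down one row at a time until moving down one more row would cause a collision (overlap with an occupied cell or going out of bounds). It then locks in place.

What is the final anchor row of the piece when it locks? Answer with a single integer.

Spawn at (row=0, col=0). Try each row:
  row 0: fits
  row 1: fits
  row 2: fits
  row 3: fits
  row 4: fits
  row 5: fits
  row 6: blocked -> lock at row 5

Answer: 5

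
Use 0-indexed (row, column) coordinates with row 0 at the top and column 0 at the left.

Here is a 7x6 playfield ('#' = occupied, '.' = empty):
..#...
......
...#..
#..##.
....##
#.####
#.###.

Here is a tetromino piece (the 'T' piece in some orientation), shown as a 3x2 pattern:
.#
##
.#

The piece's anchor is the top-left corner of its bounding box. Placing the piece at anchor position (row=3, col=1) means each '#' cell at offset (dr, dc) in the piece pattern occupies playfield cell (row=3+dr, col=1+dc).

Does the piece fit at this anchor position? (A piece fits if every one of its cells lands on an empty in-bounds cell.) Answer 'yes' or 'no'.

Check each piece cell at anchor (3, 1):
  offset (0,1) -> (3,2): empty -> OK
  offset (1,0) -> (4,1): empty -> OK
  offset (1,1) -> (4,2): empty -> OK
  offset (2,1) -> (5,2): occupied ('#') -> FAIL
All cells valid: no

Answer: no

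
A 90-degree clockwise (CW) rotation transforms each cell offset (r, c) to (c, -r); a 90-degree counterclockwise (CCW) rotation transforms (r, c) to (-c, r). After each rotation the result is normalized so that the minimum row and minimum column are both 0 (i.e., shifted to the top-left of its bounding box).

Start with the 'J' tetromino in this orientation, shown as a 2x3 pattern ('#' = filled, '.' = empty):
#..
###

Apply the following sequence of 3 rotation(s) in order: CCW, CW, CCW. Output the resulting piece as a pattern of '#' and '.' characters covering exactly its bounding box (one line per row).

Answer: .#
.#
##

Derivation:
Start:
#..
###
After rotation 1 (CCW):
.#
.#
##
After rotation 2 (CW):
#..
###
After rotation 3 (CCW):
.#
.#
##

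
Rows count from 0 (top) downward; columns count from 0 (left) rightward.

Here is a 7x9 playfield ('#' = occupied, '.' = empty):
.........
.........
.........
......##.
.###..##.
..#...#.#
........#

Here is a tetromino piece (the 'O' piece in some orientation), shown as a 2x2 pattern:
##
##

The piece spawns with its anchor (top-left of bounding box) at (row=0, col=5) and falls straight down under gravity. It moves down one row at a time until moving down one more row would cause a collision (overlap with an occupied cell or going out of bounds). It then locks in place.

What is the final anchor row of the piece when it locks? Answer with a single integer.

Answer: 1

Derivation:
Spawn at (row=0, col=5). Try each row:
  row 0: fits
  row 1: fits
  row 2: blocked -> lock at row 1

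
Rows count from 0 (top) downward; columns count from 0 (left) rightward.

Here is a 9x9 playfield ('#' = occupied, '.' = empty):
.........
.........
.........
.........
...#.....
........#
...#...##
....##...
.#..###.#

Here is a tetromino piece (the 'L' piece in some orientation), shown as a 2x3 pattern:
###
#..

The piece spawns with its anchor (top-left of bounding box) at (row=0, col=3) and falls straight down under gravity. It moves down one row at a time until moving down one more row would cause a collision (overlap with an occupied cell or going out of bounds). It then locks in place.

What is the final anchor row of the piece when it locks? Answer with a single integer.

Answer: 2

Derivation:
Spawn at (row=0, col=3). Try each row:
  row 0: fits
  row 1: fits
  row 2: fits
  row 3: blocked -> lock at row 2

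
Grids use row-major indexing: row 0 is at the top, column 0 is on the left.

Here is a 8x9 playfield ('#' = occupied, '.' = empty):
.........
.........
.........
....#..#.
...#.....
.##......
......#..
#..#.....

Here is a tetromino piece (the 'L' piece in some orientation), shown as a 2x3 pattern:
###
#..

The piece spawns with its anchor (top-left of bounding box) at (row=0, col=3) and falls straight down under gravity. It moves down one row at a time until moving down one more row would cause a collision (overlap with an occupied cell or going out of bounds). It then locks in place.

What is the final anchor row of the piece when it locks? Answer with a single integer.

Answer: 2

Derivation:
Spawn at (row=0, col=3). Try each row:
  row 0: fits
  row 1: fits
  row 2: fits
  row 3: blocked -> lock at row 2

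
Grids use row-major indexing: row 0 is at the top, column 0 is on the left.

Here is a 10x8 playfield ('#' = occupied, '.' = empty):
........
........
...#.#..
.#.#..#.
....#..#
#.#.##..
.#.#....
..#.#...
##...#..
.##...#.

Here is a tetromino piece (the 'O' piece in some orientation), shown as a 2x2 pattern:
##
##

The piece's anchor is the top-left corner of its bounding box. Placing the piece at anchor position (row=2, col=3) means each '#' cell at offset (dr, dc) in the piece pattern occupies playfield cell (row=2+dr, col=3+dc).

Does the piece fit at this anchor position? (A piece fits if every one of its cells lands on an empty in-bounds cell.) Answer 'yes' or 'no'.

Answer: no

Derivation:
Check each piece cell at anchor (2, 3):
  offset (0,0) -> (2,3): occupied ('#') -> FAIL
  offset (0,1) -> (2,4): empty -> OK
  offset (1,0) -> (3,3): occupied ('#') -> FAIL
  offset (1,1) -> (3,4): empty -> OK
All cells valid: no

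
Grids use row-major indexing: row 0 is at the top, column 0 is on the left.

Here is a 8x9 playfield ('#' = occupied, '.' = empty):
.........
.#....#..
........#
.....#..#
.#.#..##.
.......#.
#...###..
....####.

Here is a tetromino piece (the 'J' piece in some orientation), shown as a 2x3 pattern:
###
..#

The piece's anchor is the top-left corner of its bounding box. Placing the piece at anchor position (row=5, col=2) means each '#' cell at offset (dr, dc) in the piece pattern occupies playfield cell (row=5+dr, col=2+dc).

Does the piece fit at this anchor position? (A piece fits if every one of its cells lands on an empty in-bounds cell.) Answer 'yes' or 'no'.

Check each piece cell at anchor (5, 2):
  offset (0,0) -> (5,2): empty -> OK
  offset (0,1) -> (5,3): empty -> OK
  offset (0,2) -> (5,4): empty -> OK
  offset (1,2) -> (6,4): occupied ('#') -> FAIL
All cells valid: no

Answer: no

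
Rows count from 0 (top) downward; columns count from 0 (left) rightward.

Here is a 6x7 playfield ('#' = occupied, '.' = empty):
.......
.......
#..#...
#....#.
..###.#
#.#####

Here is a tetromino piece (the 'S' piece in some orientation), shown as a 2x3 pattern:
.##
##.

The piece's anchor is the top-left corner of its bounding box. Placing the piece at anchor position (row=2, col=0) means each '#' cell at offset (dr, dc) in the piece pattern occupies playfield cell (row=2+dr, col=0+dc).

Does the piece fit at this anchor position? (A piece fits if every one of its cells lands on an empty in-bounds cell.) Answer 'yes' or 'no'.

Check each piece cell at anchor (2, 0):
  offset (0,1) -> (2,1): empty -> OK
  offset (0,2) -> (2,2): empty -> OK
  offset (1,0) -> (3,0): occupied ('#') -> FAIL
  offset (1,1) -> (3,1): empty -> OK
All cells valid: no

Answer: no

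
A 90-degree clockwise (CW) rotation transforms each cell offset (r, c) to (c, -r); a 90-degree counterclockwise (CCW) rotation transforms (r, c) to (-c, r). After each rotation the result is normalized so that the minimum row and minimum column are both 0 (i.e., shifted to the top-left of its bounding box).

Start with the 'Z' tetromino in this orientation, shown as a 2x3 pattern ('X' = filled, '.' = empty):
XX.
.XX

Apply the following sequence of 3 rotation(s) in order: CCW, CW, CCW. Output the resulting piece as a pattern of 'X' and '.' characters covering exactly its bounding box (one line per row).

Start:
XX.
.XX
After rotation 1 (CCW):
.X
XX
X.
After rotation 2 (CW):
XX.
.XX
After rotation 3 (CCW):
.X
XX
X.

Answer: .X
XX
X.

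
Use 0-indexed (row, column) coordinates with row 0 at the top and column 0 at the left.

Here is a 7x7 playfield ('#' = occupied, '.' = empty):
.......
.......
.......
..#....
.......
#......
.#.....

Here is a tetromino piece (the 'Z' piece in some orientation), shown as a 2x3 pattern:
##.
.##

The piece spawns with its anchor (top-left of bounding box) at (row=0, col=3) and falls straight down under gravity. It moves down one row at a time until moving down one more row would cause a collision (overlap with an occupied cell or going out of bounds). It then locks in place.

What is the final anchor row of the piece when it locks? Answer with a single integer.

Answer: 5

Derivation:
Spawn at (row=0, col=3). Try each row:
  row 0: fits
  row 1: fits
  row 2: fits
  row 3: fits
  row 4: fits
  row 5: fits
  row 6: blocked -> lock at row 5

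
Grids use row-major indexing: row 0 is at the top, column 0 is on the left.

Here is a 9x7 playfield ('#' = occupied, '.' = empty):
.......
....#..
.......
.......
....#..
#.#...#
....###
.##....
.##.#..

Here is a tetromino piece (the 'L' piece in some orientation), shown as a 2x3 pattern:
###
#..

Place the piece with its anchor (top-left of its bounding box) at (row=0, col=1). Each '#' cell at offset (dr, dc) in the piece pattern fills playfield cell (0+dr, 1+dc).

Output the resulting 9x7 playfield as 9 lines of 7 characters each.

Answer: .###...
.#..#..
.......
.......
....#..
#.#...#
....###
.##....
.##.#..

Derivation:
Fill (0+0,1+0) = (0,1)
Fill (0+0,1+1) = (0,2)
Fill (0+0,1+2) = (0,3)
Fill (0+1,1+0) = (1,1)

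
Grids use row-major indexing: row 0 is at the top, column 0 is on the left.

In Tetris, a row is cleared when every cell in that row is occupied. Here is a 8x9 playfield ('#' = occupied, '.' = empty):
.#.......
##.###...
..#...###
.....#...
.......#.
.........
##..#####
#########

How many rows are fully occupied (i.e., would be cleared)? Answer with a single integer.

Answer: 1

Derivation:
Check each row:
  row 0: 8 empty cells -> not full
  row 1: 4 empty cells -> not full
  row 2: 5 empty cells -> not full
  row 3: 8 empty cells -> not full
  row 4: 8 empty cells -> not full
  row 5: 9 empty cells -> not full
  row 6: 2 empty cells -> not full
  row 7: 0 empty cells -> FULL (clear)
Total rows cleared: 1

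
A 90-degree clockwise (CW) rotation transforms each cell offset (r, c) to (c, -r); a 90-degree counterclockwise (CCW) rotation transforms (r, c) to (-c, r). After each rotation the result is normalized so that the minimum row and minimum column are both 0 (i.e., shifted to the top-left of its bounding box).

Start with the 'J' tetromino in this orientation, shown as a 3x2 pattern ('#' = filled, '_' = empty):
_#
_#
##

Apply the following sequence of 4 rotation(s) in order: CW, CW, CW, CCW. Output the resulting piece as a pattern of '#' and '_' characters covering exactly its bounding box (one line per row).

Answer: ##
#_
#_

Derivation:
Start:
_#
_#
##
After rotation 1 (CW):
#__
###
After rotation 2 (CW):
##
#_
#_
After rotation 3 (CW):
###
__#
After rotation 4 (CCW):
##
#_
#_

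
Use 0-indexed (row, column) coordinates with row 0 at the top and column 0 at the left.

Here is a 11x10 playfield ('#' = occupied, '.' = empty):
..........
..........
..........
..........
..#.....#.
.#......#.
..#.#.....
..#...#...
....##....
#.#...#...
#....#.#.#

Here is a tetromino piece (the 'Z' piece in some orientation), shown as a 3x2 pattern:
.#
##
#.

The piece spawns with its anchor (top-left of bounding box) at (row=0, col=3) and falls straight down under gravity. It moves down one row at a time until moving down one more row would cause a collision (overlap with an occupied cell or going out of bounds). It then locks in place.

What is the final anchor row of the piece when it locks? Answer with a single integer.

Spawn at (row=0, col=3). Try each row:
  row 0: fits
  row 1: fits
  row 2: fits
  row 3: fits
  row 4: fits
  row 5: blocked -> lock at row 4

Answer: 4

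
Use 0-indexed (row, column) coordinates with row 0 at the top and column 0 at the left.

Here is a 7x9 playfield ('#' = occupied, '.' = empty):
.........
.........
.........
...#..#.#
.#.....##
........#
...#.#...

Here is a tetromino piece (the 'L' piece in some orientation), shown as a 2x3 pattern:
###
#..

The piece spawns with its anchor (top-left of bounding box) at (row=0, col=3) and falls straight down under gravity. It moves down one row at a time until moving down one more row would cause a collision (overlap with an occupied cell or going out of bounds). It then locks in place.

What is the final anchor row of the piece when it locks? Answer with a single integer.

Spawn at (row=0, col=3). Try each row:
  row 0: fits
  row 1: fits
  row 2: blocked -> lock at row 1

Answer: 1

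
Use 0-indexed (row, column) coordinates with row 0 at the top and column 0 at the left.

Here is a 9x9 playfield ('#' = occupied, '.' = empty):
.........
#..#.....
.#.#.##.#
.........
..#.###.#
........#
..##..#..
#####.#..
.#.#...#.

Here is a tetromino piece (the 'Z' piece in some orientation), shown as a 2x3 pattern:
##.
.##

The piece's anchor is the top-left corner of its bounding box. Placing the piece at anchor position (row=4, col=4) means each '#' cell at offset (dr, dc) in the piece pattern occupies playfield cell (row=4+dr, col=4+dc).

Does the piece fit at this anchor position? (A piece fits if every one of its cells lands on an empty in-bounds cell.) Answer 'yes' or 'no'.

Answer: no

Derivation:
Check each piece cell at anchor (4, 4):
  offset (0,0) -> (4,4): occupied ('#') -> FAIL
  offset (0,1) -> (4,5): occupied ('#') -> FAIL
  offset (1,1) -> (5,5): empty -> OK
  offset (1,2) -> (5,6): empty -> OK
All cells valid: no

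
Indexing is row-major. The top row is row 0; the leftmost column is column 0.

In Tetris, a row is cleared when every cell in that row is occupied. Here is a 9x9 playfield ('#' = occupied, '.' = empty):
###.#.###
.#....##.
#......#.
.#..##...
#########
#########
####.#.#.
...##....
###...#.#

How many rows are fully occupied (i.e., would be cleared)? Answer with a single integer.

Check each row:
  row 0: 2 empty cells -> not full
  row 1: 6 empty cells -> not full
  row 2: 7 empty cells -> not full
  row 3: 6 empty cells -> not full
  row 4: 0 empty cells -> FULL (clear)
  row 5: 0 empty cells -> FULL (clear)
  row 6: 3 empty cells -> not full
  row 7: 7 empty cells -> not full
  row 8: 4 empty cells -> not full
Total rows cleared: 2

Answer: 2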